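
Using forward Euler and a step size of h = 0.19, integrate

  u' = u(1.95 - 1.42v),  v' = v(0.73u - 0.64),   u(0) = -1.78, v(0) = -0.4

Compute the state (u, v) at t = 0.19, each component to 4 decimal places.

Euler on (u,v): u_{n+1} = u_n + h·u', v_{n+1} = v_n + h·v'.
0.000000: (-1.780000, -0.400000); f=(-4.482040, 0.775760) → (-2.631588, -0.252606)
(u(0.19), v(0.19)) ≈ (-2.6316, -0.2526)

-2.6316, -0.2526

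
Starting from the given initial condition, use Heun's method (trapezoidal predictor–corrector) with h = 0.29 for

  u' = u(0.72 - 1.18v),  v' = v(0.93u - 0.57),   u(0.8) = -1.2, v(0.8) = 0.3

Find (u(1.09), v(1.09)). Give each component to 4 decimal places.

-1.3674, 0.1865

Heun on (u,v): k1 = f(s_n, state_n); k2 = f(s_n + h, state_n + h·k1); state_{n+1} = state_n + (h/2)·(k1 + k2).
0.800000: (-1.200000, 0.300000)
  k1 = (-0.439200, -0.505800)
  predictor → (-1.327368, 0.153318)
  k2 = (-0.715564, -0.276655)
  → (-1.367441, 0.186544)
(u(1.09), v(1.09)) ≈ (-1.3674, 0.1865)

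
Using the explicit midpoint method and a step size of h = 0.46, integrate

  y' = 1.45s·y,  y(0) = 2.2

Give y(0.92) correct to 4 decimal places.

Midpoint: k1 = f(s_n, y_n); k2 = f(s_n + h/2, y_n + (h/2)·k1); y_{n+1} = y_n + h·k2.
s=0.000000, y=2.200000:
  k1 = f(0.000000, 2.200000) = 0.000000
  k2 = f(0.230000, 2.200000) = 0.733700
  y ← 2.200000 + 0.46·0.733700 = 2.537502
s=0.460000, y=2.537502:
  k1 = f(0.460000, 2.537502) = 1.692514
  k2 = f(0.690000, 2.926780) = 2.928244
  y ← 2.537502 + 0.46·2.928244 = 3.884494
y(0.92) ≈ 3.8845

3.8845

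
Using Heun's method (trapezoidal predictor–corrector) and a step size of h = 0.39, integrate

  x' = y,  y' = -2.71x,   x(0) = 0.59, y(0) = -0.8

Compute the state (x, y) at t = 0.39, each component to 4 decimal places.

Heun on (x,y): k1 = f(t_n, state_n); k2 = f(t_n + h, state_n + h·k1); state_{n+1} = state_n + (h/2)·(k1 + k2).
0.000000: (0.590000, -0.800000)
  k1 = (-0.800000, -1.598900)
  predictor → (0.278000, -1.423571)
  k2 = (-1.423571, -0.753380)
  → (0.156404, -1.258695)
(x(0.39), y(0.39)) ≈ (0.1564, -1.2587)

0.1564, -1.2587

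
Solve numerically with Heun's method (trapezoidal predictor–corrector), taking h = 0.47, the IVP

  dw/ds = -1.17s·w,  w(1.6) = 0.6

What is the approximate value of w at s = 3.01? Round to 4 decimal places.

Heun: k1 = f(s_n, w_n); k2 = f(s_n + h, w_n + h·k1); w_{n+1} = w_n + (h/2)·(k1 + k2).
s=1.600000, w=0.600000:
  k1 = f(1.600000, 0.600000) = -1.123200
  k2 = f(2.070000, 0.072096) = -0.174609
  w ← 0.600000 + (0.47/2)·(-1.123200 + (-0.174609)) = 0.295015
s=2.070000, w=0.295015:
  k1 = f(2.070000, 0.295015) = -0.714496
  k2 = f(2.540000, -0.040798) = 0.121245
  w ← 0.295015 + (0.47/2)·(-0.714496 + 0.121245) = 0.155601
s=2.540000, w=0.155601:
  k1 = f(2.540000, 0.155601) = -0.462414
  k2 = f(3.010000, -0.061734) = 0.217409
  w ← 0.155601 + (0.47/2)·(-0.462414 + 0.217409) = 0.098024
w(3.01) ≈ 0.0980

0.0980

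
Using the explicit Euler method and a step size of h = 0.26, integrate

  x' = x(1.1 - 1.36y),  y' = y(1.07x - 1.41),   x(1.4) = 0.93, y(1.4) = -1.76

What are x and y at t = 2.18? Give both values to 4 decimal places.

6.2471, -2.7298

Euler on (x,y): x_{n+1} = x_n + h·x', y_{n+1} = y_n + h·y'.
1.400000: (0.930000, -1.760000); f=(3.249048, 0.730224) → (1.774752, -1.570142)
1.660000: (1.774752, -1.570142); f=(5.742021, -0.767776) → (3.267678, -1.769764)
1.920000: (3.267678, -1.769764); f=(11.459350, -3.692462) → (6.247109, -2.729804)
(x(2.18), y(2.18)) ≈ (6.2471, -2.7298)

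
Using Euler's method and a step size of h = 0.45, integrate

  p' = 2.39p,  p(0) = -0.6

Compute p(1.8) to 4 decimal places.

Euler: p_{n+1} = p_n + h·f(x_n, p_n).
x=0.000000, p=-0.600000: f=-1.434000 → p ← -0.600000 + 0.45·(-1.434000) = -1.245300
x=0.450000, p=-1.245300: f=-2.976267 → p ← -1.245300 + 0.45·(-2.976267) = -2.584620
x=0.900000, p=-2.584620: f=-6.177242 → p ← -2.584620 + 0.45·(-6.177242) = -5.364379
x=1.350000, p=-5.364379: f=-12.820866 → p ← -5.364379 + 0.45·(-12.820866) = -11.133769
p(1.8) ≈ -11.1338

-11.1338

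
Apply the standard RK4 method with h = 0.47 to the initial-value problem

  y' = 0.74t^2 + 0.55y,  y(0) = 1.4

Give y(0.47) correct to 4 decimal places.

1.8403

RK4: k1 = f(t_n, y_n); k2 = f(t_n + h/2, y_n + (h/2)·k1); k3 = f(t_n + h/2, y_n + (h/2)·k2); k4 = f(t_n + h, y_n + h·k3); y_{n+1} = y_n + (h/6)·(k1 + 2k2 + 2k3 + k4).
t=0.000000, y=1.400000:
  k1 = f(0.000000, 1.400000) = 0.770000
  k2 = f(0.235000, 1.580950) = 0.910389
  k3 = f(0.235000, 1.613941) = 0.928534
  k4 = f(0.470000, 1.836411) = 1.173492
  y ← 1.400000 + (0.47/6)·(k1 + 2k2 + 2k3 + k4) = 1.840338
y(0.47) ≈ 1.8403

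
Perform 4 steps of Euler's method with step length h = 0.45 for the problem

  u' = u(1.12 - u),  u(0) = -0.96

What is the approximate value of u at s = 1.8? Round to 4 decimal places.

Euler: u_{n+1} = u_n + h·f(s_n, u_n).
s=0.000000, u=-0.960000: f=-1.996800 → u ← -0.960000 + 0.45·(-1.996800) = -1.858560
s=0.450000, u=-1.858560: f=-5.535832 → u ← -1.858560 + 0.45·(-5.535832) = -4.349685
s=0.900000, u=-4.349685: f=-23.791403 → u ← -4.349685 + 0.45·(-23.791403) = -15.055816
s=1.350000, u=-15.055816: f=-243.540108 → u ← -15.055816 + 0.45·(-243.540108) = -124.648865
u(1.8) ≈ -124.6489

-124.6489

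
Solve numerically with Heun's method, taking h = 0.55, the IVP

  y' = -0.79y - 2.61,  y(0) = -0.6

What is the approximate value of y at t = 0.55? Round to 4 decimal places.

-1.5196

Heun: k1 = f(t_n, y_n); k2 = f(t_n + h, y_n + h·k1); y_{n+1} = y_n + (h/2)·(k1 + k2).
t=0.000000, y=-0.600000:
  k1 = f(0.000000, -0.600000) = -2.136000
  k2 = f(0.550000, -1.774800) = -1.207908
  y ← -0.600000 + (0.55/2)·(-2.136000 + (-1.207908)) = -1.519575
y(0.55) ≈ -1.5196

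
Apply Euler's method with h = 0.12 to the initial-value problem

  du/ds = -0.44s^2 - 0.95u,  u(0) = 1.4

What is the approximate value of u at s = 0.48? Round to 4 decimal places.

0.8526

Euler: u_{n+1} = u_n + h·f(s_n, u_n).
s=0.000000, u=1.400000: f=-1.330000 → u ← 1.400000 + 0.12·(-1.330000) = 1.240400
s=0.120000, u=1.240400: f=-1.184716 → u ← 1.240400 + 0.12·(-1.184716) = 1.098234
s=0.240000, u=1.098234: f=-1.068666 → u ← 1.098234 + 0.12·(-1.068666) = 0.969994
s=0.360000, u=0.969994: f=-0.978518 → u ← 0.969994 + 0.12·(-0.978518) = 0.852572
u(0.48) ≈ 0.8526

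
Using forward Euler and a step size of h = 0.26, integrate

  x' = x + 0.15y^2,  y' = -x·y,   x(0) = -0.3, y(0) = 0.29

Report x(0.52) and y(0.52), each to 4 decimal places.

-0.4683, 0.3431

Euler on (x,y): x_{n+1} = x_n + h·x', y_{n+1} = y_n + h·y'.
0.000000: (-0.300000, 0.290000); f=(-0.287385, 0.087000) → (-0.374720, 0.312620)
0.260000: (-0.374720, 0.312620); f=(-0.360060, 0.117145) → (-0.468336, 0.343078)
(x(0.52), y(0.52)) ≈ (-0.4683, 0.3431)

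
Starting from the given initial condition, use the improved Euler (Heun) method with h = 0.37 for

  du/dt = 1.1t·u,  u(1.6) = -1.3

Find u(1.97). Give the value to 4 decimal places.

-2.5838

Heun: k1 = f(t_n, u_n); k2 = f(t_n + h, u_n + h·k1); u_{n+1} = u_n + (h/2)·(k1 + k2).
t=1.600000, u=-1.300000:
  k1 = f(1.600000, -1.300000) = -2.288000
  k2 = f(1.970000, -2.146560) = -4.651596
  u ← -1.300000 + (0.37/2)·(-2.288000 + (-4.651596)) = -2.583825
u(1.97) ≈ -2.5838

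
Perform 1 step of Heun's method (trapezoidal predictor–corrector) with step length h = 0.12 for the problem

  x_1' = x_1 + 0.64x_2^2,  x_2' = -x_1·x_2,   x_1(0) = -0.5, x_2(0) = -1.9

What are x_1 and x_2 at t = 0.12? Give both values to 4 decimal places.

-0.2526, -1.9912

Heun on (x_1,x_2): k1 = f(t_n, state_n); k2 = f(t_n + h, state_n + h·k1); state_{n+1} = state_n + (h/2)·(k1 + k2).
0.000000: (-0.500000, -1.900000)
  k1 = (1.810400, -0.950000)
  predictor → (-0.282752, -2.014000)
  k2 = (2.313213, -0.569463)
  → (-0.252583, -1.991168)
(x_1(0.12), x_2(0.12)) ≈ (-0.2526, -1.9912)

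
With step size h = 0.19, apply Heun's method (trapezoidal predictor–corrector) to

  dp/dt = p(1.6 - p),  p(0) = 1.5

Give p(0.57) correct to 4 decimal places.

1.5576

Heun: k1 = f(t_n, p_n); k2 = f(t_n + h, p_n + h·k1); p_{n+1} = p_n + (h/2)·(k1 + k2).
t=0.000000, p=1.500000:
  k1 = f(0.000000, 1.500000) = 0.150000
  k2 = f(0.190000, 1.528500) = 0.109288
  p ← 1.500000 + (0.19/2)·(0.150000 + 0.109288) = 1.524632
t=0.190000, p=1.524632:
  k1 = f(0.190000, 1.524632) = 0.114908
  k2 = f(0.380000, 1.546465) = 0.082790
  p ← 1.524632 + (0.19/2)·(0.114908 + 0.082790) = 1.543414
t=0.380000, p=1.543414:
  k1 = f(0.380000, 1.543414) = 0.087336
  k2 = f(0.570000, 1.560008) = 0.062389
  p ← 1.543414 + (0.19/2)·(0.087336 + 0.062389) = 1.557638
p(0.57) ≈ 1.5576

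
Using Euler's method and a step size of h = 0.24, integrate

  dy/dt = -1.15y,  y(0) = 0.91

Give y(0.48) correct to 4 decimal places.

0.4770

Euler: y_{n+1} = y_n + h·f(t_n, y_n).
t=0.000000, y=0.910000: f=-1.046500 → y ← 0.910000 + 0.24·(-1.046500) = 0.658840
t=0.240000, y=0.658840: f=-0.757666 → y ← 0.658840 + 0.24·(-0.757666) = 0.477000
y(0.48) ≈ 0.4770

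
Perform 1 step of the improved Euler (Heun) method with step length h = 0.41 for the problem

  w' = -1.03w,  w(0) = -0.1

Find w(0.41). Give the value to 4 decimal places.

Heun: k1 = f(t_n, w_n); k2 = f(t_n + h, w_n + h·k1); w_{n+1} = w_n + (h/2)·(k1 + k2).
t=0.000000, w=-0.100000:
  k1 = f(0.000000, -0.100000) = 0.103000
  k2 = f(0.410000, -0.057770) = 0.059503
  w ← -0.100000 + (0.41/2)·(0.103000 + 0.059503) = -0.066687
w(0.41) ≈ -0.0667

-0.0667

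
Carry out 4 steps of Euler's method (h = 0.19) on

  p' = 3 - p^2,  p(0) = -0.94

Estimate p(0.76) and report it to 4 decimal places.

1.0602

Euler: p_{n+1} = p_n + h·f(s_n, p_n).
s=0.000000, p=-0.940000: f=2.116400 → p ← -0.940000 + 0.19·2.116400 = -0.537884
s=0.190000, p=-0.537884: f=2.710681 → p ← -0.537884 + 0.19·2.710681 = -0.022855
s=0.380000, p=-0.022855: f=2.999478 → p ← -0.022855 + 0.19·2.999478 = 0.547046
s=0.570000, p=0.547046: f=2.700741 → p ← 0.547046 + 0.19·2.700741 = 1.060187
p(0.76) ≈ 1.0602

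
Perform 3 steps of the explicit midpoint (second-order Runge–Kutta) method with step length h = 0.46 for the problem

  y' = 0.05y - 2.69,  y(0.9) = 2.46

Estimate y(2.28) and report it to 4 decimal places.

-1.2072

Midpoint: k1 = f(x_n, y_n); k2 = f(x_n + h/2, y_n + (h/2)·k1); y_{n+1} = y_n + h·k2.
x=0.900000, y=2.460000:
  k1 = f(0.900000, 2.460000) = -2.567000
  k2 = f(1.130000, 1.869590) = -2.596521
  y ← 2.460000 + 0.46·(-2.596521) = 1.265601
x=1.360000, y=1.265601:
  k1 = f(1.360000, 1.265601) = -2.626720
  k2 = f(1.590000, 0.661455) = -2.656927
  y ← 1.265601 + 0.46·(-2.656927) = 0.043414
x=1.820000, y=0.043414:
  k1 = f(1.820000, 0.043414) = -2.687829
  k2 = f(2.050000, -0.574787) = -2.718739
  y ← 0.043414 + 0.46·(-2.718739) = -1.207206
y(2.28) ≈ -1.2072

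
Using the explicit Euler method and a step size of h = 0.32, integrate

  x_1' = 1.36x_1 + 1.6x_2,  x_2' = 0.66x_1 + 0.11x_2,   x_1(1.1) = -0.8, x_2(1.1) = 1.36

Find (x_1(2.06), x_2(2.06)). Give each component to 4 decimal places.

0.5875, 1.2259

Euler on (x_1,x_2): x_1_{n+1} = x_1_n + h·x_1', x_2_{n+1} = x_2_n + h·x_2'.
1.100000: (-0.800000, 1.360000); f=(1.088000, -0.378400) → (-0.451840, 1.238912)
1.420000: (-0.451840, 1.238912); f=(1.367757, -0.161934) → (-0.014158, 1.187093)
1.740000: (-0.014158, 1.187093); f=(1.880094, 0.121236) → (0.587472, 1.225889)
(x_1(2.06), x_2(2.06)) ≈ (0.5875, 1.2259)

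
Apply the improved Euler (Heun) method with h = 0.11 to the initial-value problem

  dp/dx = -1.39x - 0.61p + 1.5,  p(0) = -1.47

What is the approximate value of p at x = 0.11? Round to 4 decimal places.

-1.2236

Heun: k1 = f(x_n, p_n); k2 = f(x_n + h, p_n + h·k1); p_{n+1} = p_n + (h/2)·(k1 + k2).
x=0.000000, p=-1.470000:
  k1 = f(0.000000, -1.470000) = 2.396700
  k2 = f(0.110000, -1.206363) = 2.082981
  p ← -1.470000 + (0.11/2)·(2.396700 + 2.082981) = -1.223618
p(0.11) ≈ -1.2236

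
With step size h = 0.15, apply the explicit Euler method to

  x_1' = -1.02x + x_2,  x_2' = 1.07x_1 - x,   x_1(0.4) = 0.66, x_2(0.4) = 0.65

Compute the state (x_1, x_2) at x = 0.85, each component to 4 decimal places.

0.7182, 0.7352

Euler on (x_1,x_2): x_1_{n+1} = x_1_n + h·x_1', x_2_{n+1} = x_2_n + h·x_2'.
0.400000: (0.660000, 0.650000); f=(0.242000, 0.306200) → (0.696300, 0.695930)
0.550000: (0.696300, 0.695930); f=(0.134930, 0.195041) → (0.716539, 0.725186)
0.700000: (0.716539, 0.725186); f=(0.011186, 0.066697) → (0.718217, 0.735191)
(x_1(0.85), x_2(0.85)) ≈ (0.7182, 0.7352)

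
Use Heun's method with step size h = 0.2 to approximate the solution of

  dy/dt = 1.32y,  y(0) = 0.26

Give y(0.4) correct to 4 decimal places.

0.4386

Heun: k1 = f(t_n, y_n); k2 = f(t_n + h, y_n + h·k1); y_{n+1} = y_n + (h/2)·(k1 + k2).
t=0.000000, y=0.260000:
  k1 = f(0.000000, 0.260000) = 0.343200
  k2 = f(0.200000, 0.328640) = 0.433805
  y ← 0.260000 + (0.2/2)·(0.343200 + 0.433805) = 0.337700
t=0.200000, y=0.337700:
  k1 = f(0.200000, 0.337700) = 0.445765
  k2 = f(0.400000, 0.426853) = 0.563446
  y ← 0.337700 + (0.2/2)·(0.445765 + 0.563446) = 0.438622
y(0.4) ≈ 0.4386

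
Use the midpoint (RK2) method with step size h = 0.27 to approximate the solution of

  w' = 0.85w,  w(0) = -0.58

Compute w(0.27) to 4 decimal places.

Midpoint: k1 = f(x_n, w_n); k2 = f(x_n + h/2, w_n + (h/2)·k1); w_{n+1} = w_n + h·k2.
x=0.000000, w=-0.580000:
  k1 = f(0.000000, -0.580000) = -0.493000
  k2 = f(0.135000, -0.646555) = -0.549572
  w ← -0.580000 + 0.27·(-0.549572) = -0.728384
w(0.27) ≈ -0.7284

-0.7284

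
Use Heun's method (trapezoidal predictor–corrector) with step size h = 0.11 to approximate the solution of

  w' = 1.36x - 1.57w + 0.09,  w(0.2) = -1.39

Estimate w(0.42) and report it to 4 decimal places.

Heun: k1 = f(x_n, w_n); k2 = f(x_n + h, w_n + h·k1); w_{n+1} = w_n + (h/2)·(k1 + k2).
x=0.200000, w=-1.390000:
  k1 = f(0.200000, -1.390000) = 2.544300
  k2 = f(0.310000, -1.110127) = 2.254499
  w ← -1.390000 + (0.11/2)·(2.544300 + 2.254499) = -1.126066
x=0.310000, w=-1.126066:
  k1 = f(0.310000, -1.126066) = 2.279524
  k2 = f(0.420000, -0.875318) = 2.035450
  w ← -1.126066 + (0.11/2)·(2.279524 + 2.035450) = -0.888742
w(0.42) ≈ -0.8887

-0.8887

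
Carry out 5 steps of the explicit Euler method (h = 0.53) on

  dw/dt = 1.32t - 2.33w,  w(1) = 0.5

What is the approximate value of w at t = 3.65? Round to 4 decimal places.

1.8245

Euler: w_{n+1} = w_n + h·f(t_n, w_n).
t=1.000000, w=0.500000: f=0.155000 → w ← 0.500000 + 0.53·0.155000 = 0.582150
t=1.530000, w=0.582150: f=0.663190 → w ← 0.582150 + 0.53·0.663190 = 0.933641
t=2.060000, w=0.933641: f=0.543817 → w ← 0.933641 + 0.53·0.543817 = 1.221864
t=2.590000, w=1.221864: f=0.571857 → w ← 1.221864 + 0.53·0.571857 = 1.524948
t=3.120000, w=1.524948: f=0.565271 → w ← 1.524948 + 0.53·0.565271 = 1.824542
w(3.65) ≈ 1.8245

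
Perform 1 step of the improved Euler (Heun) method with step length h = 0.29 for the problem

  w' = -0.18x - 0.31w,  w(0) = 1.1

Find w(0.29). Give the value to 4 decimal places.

0.9980

Heun: k1 = f(x_n, w_n); k2 = f(x_n + h, w_n + h·k1); w_{n+1} = w_n + (h/2)·(k1 + k2).
x=0.000000, w=1.100000:
  k1 = f(0.000000, 1.100000) = -0.341000
  k2 = f(0.290000, 1.001110) = -0.362544
  w ← 1.100000 + (0.29/2)·(-0.341000 + (-0.362544)) = 0.997986
w(0.29) ≈ 0.9980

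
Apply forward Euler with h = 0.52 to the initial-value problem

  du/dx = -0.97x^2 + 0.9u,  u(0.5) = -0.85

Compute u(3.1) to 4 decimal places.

Euler: u_{n+1} = u_n + h·f(x_n, u_n).
x=0.500000, u=-0.850000: f=-1.007500 → u ← -0.850000 + 0.52·(-1.007500) = -1.373900
x=1.020000, u=-1.373900: f=-2.245698 → u ← -1.373900 + 0.52·(-2.245698) = -2.541663
x=1.540000, u=-2.541663: f=-4.587949 → u ← -2.541663 + 0.52·(-4.587949) = -4.927396
x=2.060000, u=-4.927396: f=-8.550949 → u ← -4.927396 + 0.52·(-8.550949) = -9.373890
x=2.580000, u=-9.373890: f=-14.893209 → u ← -9.373890 + 0.52·(-14.893209) = -17.118358
u(3.1) ≈ -17.1184

-17.1184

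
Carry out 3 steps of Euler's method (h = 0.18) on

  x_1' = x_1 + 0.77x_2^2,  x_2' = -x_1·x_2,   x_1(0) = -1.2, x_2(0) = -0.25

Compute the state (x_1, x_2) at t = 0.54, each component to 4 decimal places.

-1.9243, -0.4940

Euler on (x_1,x_2): x_1_{n+1} = x_1_n + h·x_1', x_2_{n+1} = x_2_n + h·x_2'.
0.000000: (-1.200000, -0.250000); f=(-1.151875, -0.300000) → (-1.407337, -0.304000)
0.180000: (-1.407337, -0.304000); f=(-1.336177, -0.427831) → (-1.647849, -0.381010)
0.360000: (-1.647849, -0.381010); f=(-1.536070, -0.627846) → (-1.924342, -0.494022)
(x_1(0.54), x_2(0.54)) ≈ (-1.9243, -0.4940)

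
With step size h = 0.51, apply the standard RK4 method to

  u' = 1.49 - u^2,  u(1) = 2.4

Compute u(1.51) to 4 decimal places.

RK4: k1 = f(t_n, u_n); k2 = f(t_n + h/2, u_n + (h/2)·k1); k3 = f(t_n + h/2, u_n + (h/2)·k2); k4 = f(t_n + h, u_n + h·k3); u_{n+1} = u_n + (h/6)·(k1 + 2k2 + 2k3 + k4).
t=1.000000, u=2.400000:
  k1 = f(1.000000, 2.400000) = -4.270000
  k2 = f(1.255000, 1.311150) = -0.229114
  k3 = f(1.255000, 2.341576) = -3.992977
  k4 = f(1.510000, 0.363582) = 1.357808
  u ← 2.400000 + (0.51/6)·(k1 + 2k2 + 2k3 + k4) = 1.434708
u(1.51) ≈ 1.4347

1.4347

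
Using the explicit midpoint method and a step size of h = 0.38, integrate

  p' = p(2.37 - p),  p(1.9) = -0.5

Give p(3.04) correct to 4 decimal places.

-107.2255

Midpoint: k1 = f(t_n, p_n); k2 = f(t_n + h/2, p_n + (h/2)·k1); p_{n+1} = p_n + h·k2.
t=1.900000, p=-0.500000:
  k1 = f(1.900000, -0.500000) = -1.435000
  k2 = f(2.090000, -0.772650) = -2.428169
  p ← -0.500000 + 0.38·(-2.428169) = -1.422704
t=2.280000, p=-1.422704:
  k1 = f(2.280000, -1.422704) = -5.395895
  k2 = f(2.470000, -2.447924) = -11.793913
  p ← -1.422704 + 0.38·(-11.793913) = -5.904391
t=2.660000, p=-5.904391:
  k1 = f(2.660000, -5.904391) = -48.855239
  k2 = f(2.850000, -15.186886) = -266.634438
  p ← -5.904391 + 0.38·(-266.634438) = -107.225477
p(3.04) ≈ -107.2255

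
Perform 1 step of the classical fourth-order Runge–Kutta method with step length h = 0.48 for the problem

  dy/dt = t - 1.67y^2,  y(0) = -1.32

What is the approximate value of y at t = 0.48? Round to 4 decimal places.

-13.1540

RK4: k1 = f(t_n, y_n); k2 = f(t_n + h/2, y_n + (h/2)·k1); k3 = f(t_n + h/2, y_n + (h/2)·k2); k4 = f(t_n + h, y_n + h·k3); y_{n+1} = y_n + (h/6)·(k1 + 2k2 + 2k3 + k4).
t=0.000000, y=-1.320000:
  k1 = f(0.000000, -1.320000) = -2.909808
  k2 = f(0.240000, -2.018354) = -6.563167
  k3 = f(0.240000, -2.895160) = -13.757859
  k4 = f(0.480000, -7.923772) = -104.372901
  y ← -1.320000 + (0.48/6)·(k1 + 2k2 + 2k3 + k4) = -13.153981
y(0.48) ≈ -13.1540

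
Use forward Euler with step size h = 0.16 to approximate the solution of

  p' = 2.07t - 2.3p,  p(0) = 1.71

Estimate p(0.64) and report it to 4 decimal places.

0.5199

Euler: p_{n+1} = p_n + h·f(t_n, p_n).
t=0.000000, p=1.710000: f=-3.933000 → p ← 1.710000 + 0.16·(-3.933000) = 1.080720
t=0.160000, p=1.080720: f=-2.154456 → p ← 1.080720 + 0.16·(-2.154456) = 0.736007
t=0.320000, p=0.736007: f=-1.030416 → p ← 0.736007 + 0.16·(-1.030416) = 0.571140
t=0.480000, p=0.571140: f=-0.320023 → p ← 0.571140 + 0.16·(-0.320023) = 0.519937
p(0.64) ≈ 0.5199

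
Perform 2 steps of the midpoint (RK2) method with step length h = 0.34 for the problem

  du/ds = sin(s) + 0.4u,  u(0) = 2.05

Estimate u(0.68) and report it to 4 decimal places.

Midpoint: k1 = f(s_n, u_n); k2 = f(s_n + h/2, u_n + (h/2)·k1); u_{n+1} = u_n + h·k2.
s=0.000000, u=2.050000:
  k1 = f(0.000000, 2.050000) = 0.820000
  k2 = f(0.170000, 2.189400) = 1.044942
  u ← 2.050000 + 0.34·1.044942 = 2.405280
s=0.340000, u=2.405280:
  k1 = f(0.340000, 2.405280) = 1.295599
  k2 = f(0.510000, 2.625532) = 1.538390
  u ← 2.405280 + 0.34·1.538390 = 2.928333
u(0.68) ≈ 2.9283

2.9283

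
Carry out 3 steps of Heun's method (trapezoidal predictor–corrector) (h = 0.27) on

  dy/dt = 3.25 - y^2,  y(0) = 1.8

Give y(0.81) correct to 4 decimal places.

1.8024

Heun: k1 = f(t_n, y_n); k2 = f(t_n + h, y_n + h·k1); y_{n+1} = y_n + (h/2)·(k1 + k2).
t=0.000000, y=1.800000:
  k1 = f(0.000000, 1.800000) = 0.010000
  k2 = f(0.270000, 1.802700) = 0.000273
  y ← 1.800000 + (0.27/2)·(0.010000 + 0.000273) = 1.801387
t=0.270000, y=1.801387:
  k1 = f(0.270000, 1.801387) = 0.005006
  k2 = f(0.540000, 1.802738) = 0.000135
  y ← 1.801387 + (0.27/2)·(0.005006 + 0.000135) = 1.802081
t=0.540000, y=1.802081:
  k1 = f(0.540000, 1.802081) = 0.002505
  k2 = f(0.810000, 1.802757) = 0.000067
  y ← 1.802081 + (0.27/2)·(0.002505 + 0.000067) = 1.802428
y(0.81) ≈ 1.8024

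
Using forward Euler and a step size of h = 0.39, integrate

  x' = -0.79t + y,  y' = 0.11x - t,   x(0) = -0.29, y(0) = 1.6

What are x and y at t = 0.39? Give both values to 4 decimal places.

Euler on (x,y): x_{n+1} = x_n + h·x', y_{n+1} = y_n + h·y'.
0.000000: (-0.290000, 1.600000); f=(1.600000, -0.031900) → (0.334000, 1.587559)
(x(0.39), y(0.39)) ≈ (0.3340, 1.5876)

0.3340, 1.5876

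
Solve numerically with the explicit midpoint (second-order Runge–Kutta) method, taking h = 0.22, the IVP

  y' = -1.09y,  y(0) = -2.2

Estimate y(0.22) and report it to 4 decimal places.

-1.7357

Midpoint: k1 = f(s_n, y_n); k2 = f(s_n + h/2, y_n + (h/2)·k1); y_{n+1} = y_n + h·k2.
s=0.000000, y=-2.200000:
  k1 = f(0.000000, -2.200000) = 2.398000
  k2 = f(0.110000, -1.936220) = 2.110480
  y ← -2.200000 + 0.22·2.110480 = -1.735694
y(0.22) ≈ -1.7357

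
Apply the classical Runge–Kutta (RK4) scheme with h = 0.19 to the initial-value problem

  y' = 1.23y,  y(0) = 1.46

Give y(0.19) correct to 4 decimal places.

RK4: k1 = f(x_n, y_n); k2 = f(x_n + h/2, y_n + (h/2)·k1); k3 = f(x_n + h/2, y_n + (h/2)·k2); k4 = f(x_n + h, y_n + h·k3); y_{n+1} = y_n + (h/6)·(k1 + 2k2 + 2k3 + k4).
x=0.000000, y=1.460000:
  k1 = f(0.000000, 1.460000) = 1.795800
  k2 = f(0.095000, 1.630601) = 2.005639
  k3 = f(0.095000, 1.650536) = 2.030159
  k4 = f(0.190000, 1.845730) = 2.270248
  y ← 1.460000 + (0.19/6)·(k1 + 2k2 + 2k3 + k4) = 1.844359
y(0.19) ≈ 1.8444

1.8444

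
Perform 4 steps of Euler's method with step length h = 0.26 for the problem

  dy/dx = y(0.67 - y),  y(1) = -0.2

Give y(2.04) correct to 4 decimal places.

Euler: y_{n+1} = y_n + h·f(x_n, y_n).
x=1.000000, y=-0.200000: f=-0.174000 → y ← -0.200000 + 0.26·(-0.174000) = -0.245240
x=1.260000, y=-0.245240: f=-0.224453 → y ← -0.245240 + 0.26·(-0.224453) = -0.303598
x=1.520000, y=-0.303598: f=-0.295582 → y ← -0.303598 + 0.26·(-0.295582) = -0.380449
x=1.780000, y=-0.380449: f=-0.399643 → y ← -0.380449 + 0.26·(-0.399643) = -0.484356
y(2.04) ≈ -0.4844

-0.4844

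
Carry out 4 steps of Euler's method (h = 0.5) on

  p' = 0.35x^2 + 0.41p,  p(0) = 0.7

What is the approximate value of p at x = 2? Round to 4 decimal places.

2.1440

Euler: p_{n+1} = p_n + h·f(x_n, p_n).
x=0.000000, p=0.700000: f=0.287000 → p ← 0.700000 + 0.5·0.287000 = 0.843500
x=0.500000, p=0.843500: f=0.433335 → p ← 0.843500 + 0.5·0.433335 = 1.060167
x=1.000000, p=1.060167: f=0.784669 → p ← 1.060167 + 0.5·0.784669 = 1.452502
x=1.500000, p=1.452502: f=1.383026 → p ← 1.452502 + 0.5·1.383026 = 2.144015
p(2) ≈ 2.1440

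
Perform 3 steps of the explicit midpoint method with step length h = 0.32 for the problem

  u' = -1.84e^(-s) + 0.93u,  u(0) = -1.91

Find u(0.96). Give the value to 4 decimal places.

Midpoint: k1 = f(s_n, u_n); k2 = f(s_n + h/2, u_n + (h/2)·k1); u_{n+1} = u_n + h·k2.
s=0.000000, u=-1.910000:
  k1 = f(0.000000, -1.910000) = -3.616300
  k2 = f(0.160000, -2.488608) = -3.882350
  u ← -1.910000 + 0.32·(-3.882350) = -3.152352
s=0.320000, u=-3.152352:
  k1 = f(0.320000, -3.152352) = -4.267802
  k2 = f(0.480000, -3.835200) = -4.705298
  u ← -3.152352 + 0.32·(-4.705298) = -4.658047
s=0.640000, u=-4.658047:
  k1 = f(0.640000, -4.658047) = -5.302202
  k2 = f(0.800000, -5.506400) = -5.947717
  u ← -4.658047 + 0.32·(-5.947717) = -6.561317
u(0.96) ≈ -6.5613

-6.5613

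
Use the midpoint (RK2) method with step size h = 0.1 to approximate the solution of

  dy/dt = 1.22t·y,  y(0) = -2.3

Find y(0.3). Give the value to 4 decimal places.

-2.4294

Midpoint: k1 = f(t_n, y_n); k2 = f(t_n + h/2, y_n + (h/2)·k1); y_{n+1} = y_n + h·k2.
t=0.000000, y=-2.300000:
  k1 = f(0.000000, -2.300000) = 0.000000
  k2 = f(0.050000, -2.300000) = -0.140300
  y ← -2.300000 + 0.1·(-0.140300) = -2.314030
t=0.100000, y=-2.314030:
  k1 = f(0.100000, -2.314030) = -0.282312
  k2 = f(0.150000, -2.328146) = -0.426051
  y ← -2.314030 + 0.1·(-0.426051) = -2.356635
t=0.200000, y=-2.356635:
  k1 = f(0.200000, -2.356635) = -0.575019
  k2 = f(0.250000, -2.385386) = -0.727543
  y ← -2.356635 + 0.1·(-0.727543) = -2.429389
y(0.3) ≈ -2.4294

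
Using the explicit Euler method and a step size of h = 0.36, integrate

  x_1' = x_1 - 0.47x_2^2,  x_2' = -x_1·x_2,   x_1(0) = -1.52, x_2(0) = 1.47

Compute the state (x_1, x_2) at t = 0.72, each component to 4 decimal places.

-4.1839, 4.2663

Euler on (x_1,x_2): x_1_{n+1} = x_1_n + h·x_1', x_2_{n+1} = x_2_n + h·x_2'.
0.000000: (-1.520000, 1.470000); f=(-2.535623, 2.234400) → (-2.432824, 2.274384)
0.360000: (-2.432824, 2.274384); f=(-4.864051, 5.533177) → (-4.183883, 4.266328)
(x_1(0.72), x_2(0.72)) ≈ (-4.1839, 4.2663)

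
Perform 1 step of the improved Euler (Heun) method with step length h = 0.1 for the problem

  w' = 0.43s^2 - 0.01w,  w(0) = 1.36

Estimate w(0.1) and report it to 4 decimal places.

Heun: k1 = f(s_n, w_n); k2 = f(s_n + h, w_n + h·k1); w_{n+1} = w_n + (h/2)·(k1 + k2).
s=0.000000, w=1.360000:
  k1 = f(0.000000, 1.360000) = -0.013600
  k2 = f(0.100000, 1.358640) = -0.009286
  w ← 1.360000 + (0.1/2)·(-0.013600 + (-0.009286)) = 1.358856
w(0.1) ≈ 1.3589

1.3589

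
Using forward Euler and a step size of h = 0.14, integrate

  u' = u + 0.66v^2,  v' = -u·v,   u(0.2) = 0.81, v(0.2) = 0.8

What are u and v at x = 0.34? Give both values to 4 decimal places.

0.9825, 0.7093

Euler on (u,v): u_{n+1} = u_n + h·u', v_{n+1} = v_n + h·v'.
0.200000: (0.810000, 0.800000); f=(1.232400, -0.648000) → (0.982536, 0.709280)
(u(0.34), v(0.34)) ≈ (0.9825, 0.7093)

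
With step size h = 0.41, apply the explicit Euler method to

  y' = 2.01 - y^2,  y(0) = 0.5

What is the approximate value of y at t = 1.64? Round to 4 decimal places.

1.4182

Euler: y_{n+1} = y_n + h·f(t_n, y_n).
t=0.000000, y=0.500000: f=1.760000 → y ← 0.500000 + 0.41·1.760000 = 1.221600
t=0.410000, y=1.221600: f=0.517693 → y ← 1.221600 + 0.41·0.517693 = 1.433854
t=0.820000, y=1.433854: f=-0.045938 → y ← 1.433854 + 0.41·(-0.045938) = 1.415020
t=1.230000, y=1.415020: f=0.007719 → y ← 1.415020 + 0.41·0.007719 = 1.418185
y(1.64) ≈ 1.4182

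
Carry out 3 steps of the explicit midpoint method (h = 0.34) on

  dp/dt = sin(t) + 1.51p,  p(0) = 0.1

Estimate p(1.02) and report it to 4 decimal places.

1.2323

Midpoint: k1 = f(t_n, p_n); k2 = f(t_n + h/2, p_n + (h/2)·k1); p_{n+1} = p_n + h·k2.
t=0.000000, p=0.100000:
  k1 = f(0.000000, 0.100000) = 0.151000
  k2 = f(0.170000, 0.125670) = 0.358944
  p ← 0.100000 + 0.34·0.358944 = 0.222041
t=0.340000, p=0.222041:
  k1 = f(0.340000, 0.222041) = 0.668769
  k2 = f(0.510000, 0.335732) = 0.995132
  p ← 0.222041 + 0.34·0.995132 = 0.560386
t=0.680000, p=0.560386:
  k1 = f(0.680000, 0.560386) = 1.474976
  k2 = f(0.850000, 0.811132) = 1.976089
  p ← 0.560386 + 0.34·1.976089 = 1.232256
p(1.02) ≈ 1.2323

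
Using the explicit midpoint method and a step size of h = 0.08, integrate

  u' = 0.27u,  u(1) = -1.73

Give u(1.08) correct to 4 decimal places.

-1.7678

Midpoint: k1 = f(x_n, u_n); k2 = f(x_n + h/2, u_n + (h/2)·k1); u_{n+1} = u_n + h·k2.
x=1.000000, u=-1.730000:
  k1 = f(1.000000, -1.730000) = -0.467100
  k2 = f(1.040000, -1.748684) = -0.472145
  u ← -1.730000 + 0.08·(-0.472145) = -1.767772
u(1.08) ≈ -1.7678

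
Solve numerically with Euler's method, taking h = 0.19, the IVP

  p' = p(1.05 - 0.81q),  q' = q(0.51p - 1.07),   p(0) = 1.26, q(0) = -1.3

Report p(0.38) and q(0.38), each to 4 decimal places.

Euler on (p,q): p_{n+1} = p_n + h·p', q_{n+1} = q_n + h·q'.
0.000000: (1.260000, -1.300000); f=(2.649780, 0.555620) → (1.763458, -1.194432)
0.190000: (1.763458, -1.194432); f=(3.557759, 0.203814) → (2.439432, -1.155708)
(p(0.38), q(0.38)) ≈ (2.4394, -1.1557)

2.4394, -1.1557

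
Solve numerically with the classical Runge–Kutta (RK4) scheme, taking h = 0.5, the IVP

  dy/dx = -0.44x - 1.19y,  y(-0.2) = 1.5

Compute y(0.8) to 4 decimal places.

RK4: k1 = f(x_n, y_n); k2 = f(x_n + h/2, y_n + (h/2)·k1); k3 = f(x_n + h/2, y_n + (h/2)·k2); k4 = f(x_n + h, y_n + h·k3); y_{n+1} = y_n + (h/6)·(k1 + 2k2 + 2k3 + k4).
x=-0.200000, y=1.500000:
  k1 = f(-0.200000, 1.500000) = -1.697000
  k2 = f(0.050000, 1.075750) = -1.302142
  k3 = f(0.050000, 1.174464) = -1.419613
  k4 = f(0.300000, 0.790194) = -1.072330
  y ← 1.500000 + (0.5/6)·(k1 + 2k2 + 2k3 + k4) = 0.815597
x=0.300000, y=0.815597:
  k1 = f(0.300000, 0.815597) = -1.102560
  k2 = f(0.550000, 0.539957) = -0.884548
  k3 = f(0.550000, 0.594460) = -0.949407
  k4 = f(0.800000, 0.340893) = -0.757663
  y ← 0.815597 + (0.5/6)·(k1 + 2k2 + 2k3 + k4) = 0.354919
y(0.8) ≈ 0.3549

0.3549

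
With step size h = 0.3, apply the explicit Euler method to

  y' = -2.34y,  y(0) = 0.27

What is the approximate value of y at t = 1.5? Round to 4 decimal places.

Euler: y_{n+1} = y_n + h·f(t_n, y_n).
t=0.000000, y=0.270000: f=-0.631800 → y ← 0.270000 + 0.3·(-0.631800) = 0.080460
t=0.300000, y=0.080460: f=-0.188276 → y ← 0.080460 + 0.3·(-0.188276) = 0.023977
t=0.600000, y=0.023977: f=-0.056106 → y ← 0.023977 + 0.3·(-0.056106) = 0.007145
t=0.900000, y=0.007145: f=-0.016720 → y ← 0.007145 + 0.3·(-0.016720) = 0.002129
t=1.200000, y=0.002129: f=-0.004982 → y ← 0.002129 + 0.3·(-0.004982) = 0.000635
y(1.5) ≈ 0.0006

0.0006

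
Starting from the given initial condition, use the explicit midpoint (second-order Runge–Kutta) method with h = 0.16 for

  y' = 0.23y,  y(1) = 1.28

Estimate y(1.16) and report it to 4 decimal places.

1.3280

Midpoint: k1 = f(s_n, y_n); k2 = f(s_n + h/2, y_n + (h/2)·k1); y_{n+1} = y_n + h·k2.
s=1.000000, y=1.280000:
  k1 = f(1.000000, 1.280000) = 0.294400
  k2 = f(1.080000, 1.303552) = 0.299817
  y ← 1.280000 + 0.16·0.299817 = 1.327971
y(1.16) ≈ 1.3280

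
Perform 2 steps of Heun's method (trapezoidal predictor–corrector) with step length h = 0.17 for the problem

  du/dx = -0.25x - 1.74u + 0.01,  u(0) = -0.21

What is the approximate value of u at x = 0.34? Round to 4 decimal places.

-0.1274

Heun: k1 = f(x_n, u_n); k2 = f(x_n + h, u_n + h·k1); u_{n+1} = u_n + (h/2)·(k1 + k2).
x=0.000000, u=-0.210000:
  k1 = f(0.000000, -0.210000) = 0.375400
  k2 = f(0.170000, -0.146182) = 0.221857
  u ← -0.210000 + (0.17/2)·(0.375400 + 0.221857) = -0.159233
x=0.170000, u=-0.159233:
  k1 = f(0.170000, -0.159233) = 0.244566
  k2 = f(0.340000, -0.117657) = 0.129723
  u ← -0.159233 + (0.17/2)·(0.244566 + 0.129723) = -0.127419
u(0.34) ≈ -0.1274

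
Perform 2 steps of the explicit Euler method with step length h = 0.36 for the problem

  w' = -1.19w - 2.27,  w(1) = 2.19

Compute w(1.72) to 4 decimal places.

-0.5688

Euler: w_{n+1} = w_n + h·f(s_n, w_n).
s=1.000000, w=2.190000: f=-4.876100 → w ← 2.190000 + 0.36·(-4.876100) = 0.434604
s=1.360000, w=0.434604: f=-2.787179 → w ← 0.434604 + 0.36·(-2.787179) = -0.568780
w(1.72) ≈ -0.5688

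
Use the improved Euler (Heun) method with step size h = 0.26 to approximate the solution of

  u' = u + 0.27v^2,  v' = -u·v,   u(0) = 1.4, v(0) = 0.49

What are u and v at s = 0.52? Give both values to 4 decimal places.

2.3675, 0.1989

Heun on (u,v): k1 = f(s_n, state_n); k2 = f(s_n + h, state_n + h·k1); state_{n+1} = state_n + (h/2)·(k1 + k2).
0.000000: (1.400000, 0.490000)
  k1 = (1.464827, -0.686000)
  predictor → (1.780855, 0.311640)
  k2 = (1.807077, -0.554986)
  → (1.825348, 0.328672)
0.260000: (1.825348, 0.328672)
  k1 = (1.854514, -0.599940)
  predictor → (2.307521, 0.172687)
  k2 = (2.315573, -0.398480)
  → (2.367459, 0.198877)
(u(0.52), v(0.52)) ≈ (2.3675, 0.1989)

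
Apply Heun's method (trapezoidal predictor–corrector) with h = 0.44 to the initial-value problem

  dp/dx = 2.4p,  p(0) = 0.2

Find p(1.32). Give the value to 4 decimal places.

3.5705

Heun: k1 = f(x_n, p_n); k2 = f(x_n + h, p_n + h·k1); p_{n+1} = p_n + (h/2)·(k1 + k2).
x=0.000000, p=0.200000:
  k1 = f(0.000000, 0.200000) = 0.480000
  k2 = f(0.440000, 0.411200) = 0.986880
  p ← 0.200000 + (0.44/2)·(0.480000 + 0.986880) = 0.522714
x=0.440000, p=0.522714:
  k1 = f(0.440000, 0.522714) = 1.254513
  k2 = f(0.880000, 1.074699) = 2.579278
  p ← 0.522714 + (0.44/2)·(1.254513 + 2.579278) = 1.366148
x=0.880000, p=1.366148:
  k1 = f(0.880000, 1.366148) = 3.278754
  k2 = f(1.320000, 2.808799) = 6.741118
  p ← 1.366148 + (0.44/2)·(3.278754 + 6.741118) = 3.570519
p(1.32) ≈ 3.5705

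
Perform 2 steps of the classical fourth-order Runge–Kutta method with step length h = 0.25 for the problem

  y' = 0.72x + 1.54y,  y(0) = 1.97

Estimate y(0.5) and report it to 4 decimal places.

4.3726

RK4: k1 = f(x_n, y_n); k2 = f(x_n + h/2, y_n + (h/2)·k1); k3 = f(x_n + h/2, y_n + (h/2)·k2); k4 = f(x_n + h, y_n + h·k3); y_{n+1} = y_n + (h/6)·(k1 + 2k2 + 2k3 + k4).
x=0.000000, y=1.970000:
  k1 = f(0.000000, 1.970000) = 3.033800
  k2 = f(0.125000, 2.349225) = 3.707807
  k3 = f(0.125000, 2.433476) = 3.837553
  k4 = f(0.250000, 2.929388) = 4.691258
  y ← 1.970000 + (0.25/6)·(k1 + 2k2 + 2k3 + k4) = 2.920657
x=0.250000, y=2.920657:
  k1 = f(0.250000, 2.920657) = 4.677812
  k2 = f(0.375000, 3.505384) = 5.668291
  k3 = f(0.375000, 3.629194) = 5.858958
  k4 = f(0.500000, 4.385397) = 7.113511
  y ← 2.920657 + (0.25/6)·(k1 + 2k2 + 2k3 + k4) = 4.372567
y(0.5) ≈ 4.3726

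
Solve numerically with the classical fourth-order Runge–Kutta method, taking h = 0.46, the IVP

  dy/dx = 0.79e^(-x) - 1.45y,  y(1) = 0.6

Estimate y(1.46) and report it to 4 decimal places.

0.3845

RK4: k1 = f(x_n, y_n); k2 = f(x_n + h/2, y_n + (h/2)·k1); k3 = f(x_n + h/2, y_n + (h/2)·k2); k4 = f(x_n + h, y_n + h·k3); y_{n+1} = y_n + (h/6)·(k1 + 2k2 + 2k3 + k4).
x=1.000000, y=0.600000:
  k1 = f(1.000000, 0.600000) = -0.579375
  k2 = f(1.230000, 0.466744) = -0.445867
  k3 = f(1.230000, 0.497451) = -0.490392
  k4 = f(1.460000, 0.374420) = -0.359442
  y ← 0.600000 + (0.46/6)·(k1 + 2k2 + 2k3 + k4) = 0.384464
y(1.46) ≈ 0.3845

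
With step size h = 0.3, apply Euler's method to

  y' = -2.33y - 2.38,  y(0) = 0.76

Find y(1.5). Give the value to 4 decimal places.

Euler: y_{n+1} = y_n + h·f(t_n, y_n).
t=0.000000, y=0.760000: f=-4.150800 → y ← 0.760000 + 0.3·(-4.150800) = -0.485240
t=0.300000, y=-0.485240: f=-1.249391 → y ← -0.485240 + 0.3·(-1.249391) = -0.860057
t=0.600000, y=-0.860057: f=-0.376067 → y ← -0.860057 + 0.3·(-0.376067) = -0.972877
t=0.900000, y=-0.972877: f=-0.113196 → y ← -0.972877 + 0.3·(-0.113196) = -1.006836
t=1.200000, y=-1.006836: f=-0.034072 → y ← -1.006836 + 0.3·(-0.034072) = -1.017058
y(1.5) ≈ -1.0171

-1.0171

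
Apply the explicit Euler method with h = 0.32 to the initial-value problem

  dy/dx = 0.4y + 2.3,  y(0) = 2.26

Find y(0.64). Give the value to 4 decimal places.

4.4418

Euler: y_{n+1} = y_n + h·f(x_n, y_n).
x=0.000000, y=2.260000: f=3.204000 → y ← 2.260000 + 0.32·3.204000 = 3.285280
x=0.320000, y=3.285280: f=3.614112 → y ← 3.285280 + 0.32·3.614112 = 4.441796
y(0.64) ≈ 4.4418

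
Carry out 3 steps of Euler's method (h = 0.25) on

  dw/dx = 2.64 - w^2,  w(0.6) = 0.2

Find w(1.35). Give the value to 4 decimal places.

Euler: w_{n+1} = w_n + h·f(x_n, w_n).
x=0.600000, w=0.200000: f=2.600000 → w ← 0.200000 + 0.25·2.600000 = 0.850000
x=0.850000, w=0.850000: f=1.917500 → w ← 0.850000 + 0.25·1.917500 = 1.329375
x=1.100000, w=1.329375: f=0.872762 → w ← 1.329375 + 0.25·0.872762 = 1.547566
w(1.35) ≈ 1.5476

1.5476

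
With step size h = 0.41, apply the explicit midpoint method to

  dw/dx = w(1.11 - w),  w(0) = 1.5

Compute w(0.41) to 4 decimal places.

Midpoint: k1 = f(x_n, w_n); k2 = f(x_n + h/2, w_n + (h/2)·k1); w_{n+1} = w_n + h·k2.
x=0.000000, w=1.500000:
  k1 = f(0.000000, 1.500000) = -0.585000
  k2 = f(0.205000, 1.380075) = -0.372724
  w ← 1.500000 + 0.41·(-0.372724) = 1.347183
w(0.41) ≈ 1.3472

1.3472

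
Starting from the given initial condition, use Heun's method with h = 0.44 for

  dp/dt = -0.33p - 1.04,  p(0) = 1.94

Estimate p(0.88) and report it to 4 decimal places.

0.6611

Heun: k1 = f(t_n, p_n); k2 = f(t_n + h, p_n + h·k1); p_{n+1} = p_n + (h/2)·(k1 + k2).
t=0.000000, p=1.940000:
  k1 = f(0.000000, 1.940000) = -1.680200
  k2 = f(0.440000, 1.200712) = -1.436235
  p ← 1.940000 + (0.44/2)·(-1.680200 + (-1.436235)) = 1.254384
t=0.440000, p=1.254384:
  k1 = f(0.440000, 1.254384) = -1.453947
  k2 = f(0.880000, 0.614648) = -1.242834
  p ← 1.254384 + (0.44/2)·(-1.453947 + (-1.242834)) = 0.661093
p(0.88) ≈ 0.6611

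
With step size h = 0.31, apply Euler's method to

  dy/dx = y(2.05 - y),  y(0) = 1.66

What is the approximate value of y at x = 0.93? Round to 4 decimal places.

2.0188

Euler: y_{n+1} = y_n + h·f(x_n, y_n).
x=0.000000, y=1.660000: f=0.647400 → y ← 1.660000 + 0.31·0.647400 = 1.860694
x=0.310000, y=1.860694: f=0.352241 → y ← 1.860694 + 0.31·0.352241 = 1.969889
x=0.620000, y=1.969889: f=0.157811 → y ← 1.969889 + 0.31·0.157811 = 2.018810
y(0.93) ≈ 2.0188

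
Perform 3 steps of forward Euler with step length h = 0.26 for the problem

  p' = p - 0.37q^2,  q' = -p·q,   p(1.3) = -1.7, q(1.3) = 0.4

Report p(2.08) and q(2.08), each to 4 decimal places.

-3.5434, 1.5442

Euler on (p,q): p_{n+1} = p_n + h·p', q_{n+1} = q_n + h·q'.
1.300000: (-1.700000, 0.400000); f=(-1.759200, 0.680000) → (-2.157392, 0.576800)
1.560000: (-2.157392, 0.576800); f=(-2.280490, 1.244384) → (-2.750319, 0.900340)
1.820000: (-2.750319, 0.900340); f=(-3.050246, 2.476222) → (-3.543383, 1.544157)
(p(2.08), q(2.08)) ≈ (-3.5434, 1.5442)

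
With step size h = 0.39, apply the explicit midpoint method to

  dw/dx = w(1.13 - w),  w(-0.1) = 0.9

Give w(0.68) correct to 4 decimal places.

1.0203

Midpoint: k1 = f(x_n, w_n); k2 = f(x_n + h/2, w_n + (h/2)·k1); w_{n+1} = w_n + h·k2.
x=-0.100000, w=0.900000:
  k1 = f(-0.100000, 0.900000) = 0.207000
  k2 = f(0.095000, 0.940365) = 0.178326
  w ← 0.900000 + 0.39·0.178326 = 0.969547
x=0.290000, w=0.969547:
  k1 = f(0.290000, 0.969547) = 0.155567
  k2 = f(0.485000, 0.999883) = 0.130102
  w ← 0.969547 + 0.39·0.130102 = 1.020287
w(0.68) ≈ 1.0203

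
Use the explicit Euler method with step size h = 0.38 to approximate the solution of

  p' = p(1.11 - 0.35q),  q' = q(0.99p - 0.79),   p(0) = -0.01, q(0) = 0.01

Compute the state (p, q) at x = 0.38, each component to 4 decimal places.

Euler on (p,q): p_{n+1} = p_n + h·p', q_{n+1} = q_n + h·q'.
0.000000: (-0.010000, 0.010000); f=(-0.011065, -0.007999) → (-0.014205, 0.006960)
(p(0.38), q(0.38)) ≈ (-0.0142, 0.0070)

-0.0142, 0.0070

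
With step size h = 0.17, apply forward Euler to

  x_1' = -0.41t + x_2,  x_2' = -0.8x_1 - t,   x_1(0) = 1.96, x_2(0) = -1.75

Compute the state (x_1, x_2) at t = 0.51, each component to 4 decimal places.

Euler on (x_1,x_2): x_1_{n+1} = x_1_n + h·x_1', x_2_{n+1} = x_2_n + h·x_2'.
0.000000: (1.960000, -1.750000); f=(-1.750000, -1.568000) → (1.662500, -2.016560)
0.170000: (1.662500, -2.016560); f=(-2.086260, -1.500000) → (1.307836, -2.271560)
0.340000: (1.307836, -2.271560); f=(-2.410960, -1.386269) → (0.897973, -2.507226)
(x_1(0.51), x_2(0.51)) ≈ (0.8980, -2.5072)

0.8980, -2.5072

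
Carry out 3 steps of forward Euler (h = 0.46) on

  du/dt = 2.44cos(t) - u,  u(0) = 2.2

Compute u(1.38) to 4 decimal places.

1.8968

Euler: u_{n+1} = u_n + h·f(t_n, u_n).
t=0.000000, u=2.200000: f=0.240000 → u ← 2.200000 + 0.46·0.240000 = 2.310400
t=0.460000, u=2.310400: f=-0.124032 → u ← 2.310400 + 0.46·(-0.124032) = 2.253345
t=0.920000, u=2.253345: f=-0.775144 → u ← 2.253345 + 0.46·(-0.775144) = 1.896779
u(1.38) ≈ 1.8968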